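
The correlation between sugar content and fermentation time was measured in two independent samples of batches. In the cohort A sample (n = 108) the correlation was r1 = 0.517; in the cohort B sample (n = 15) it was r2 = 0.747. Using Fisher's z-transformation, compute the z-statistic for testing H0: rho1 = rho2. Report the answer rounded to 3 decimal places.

Fisher z-transforms: z1 = atanh(0.517) = 0.572237, z2 = atanh(0.747) = 0.966133; difference d = -0.393896
Var(d) = 1/105 + 1/12 = 0.0095238 + 0.0833333 = 0.0928571
z = d/√Var(d) = -0.393896 / √0.0928571 = -0.393896 / 0.304725 = -1.293

-1.293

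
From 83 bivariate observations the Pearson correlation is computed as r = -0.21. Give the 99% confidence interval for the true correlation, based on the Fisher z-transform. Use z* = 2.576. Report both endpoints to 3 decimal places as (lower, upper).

(-0.463, 0.075)

z_r = atanh(-0.21) = -0.213171;  SE = 1/√(n−3) = 1/√80 = 0.111803
z-limits: -0.213171 ± 2.576·0.111803 = -0.213171 ± 0.288005 = [-0.501176, 0.074834]
ρ-limits: (tanh -0.501176, tanh 0.074834) = (-0.463, 0.075)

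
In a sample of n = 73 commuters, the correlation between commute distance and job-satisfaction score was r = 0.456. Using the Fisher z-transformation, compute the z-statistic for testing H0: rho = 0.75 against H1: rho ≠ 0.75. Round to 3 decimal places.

-4.022

Fisher z: atanh(0.456) = 0.492249, atanh(0.75) = 0.972955
z = (z_r − z_0)·√(n−3) = (0.492249 − 0.972955)·√70 = -0.480706 · 8.366600 = -4.022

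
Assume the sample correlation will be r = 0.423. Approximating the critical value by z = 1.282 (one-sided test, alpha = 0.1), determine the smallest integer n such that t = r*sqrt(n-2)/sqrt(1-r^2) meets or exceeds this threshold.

r√(n−2)/√(1−r²) ≥ 1.282  ⇔  n−2 ≥ (1.282)²·(1−r²)/r²
(1−r²)/r² = (1−0.178929)/0.178929 = 4.5888
n ≥ 2 + 1.643524·4.5888 = 2 + 7.5418 = 9.5418
⌈9.5418⌉ = 10

10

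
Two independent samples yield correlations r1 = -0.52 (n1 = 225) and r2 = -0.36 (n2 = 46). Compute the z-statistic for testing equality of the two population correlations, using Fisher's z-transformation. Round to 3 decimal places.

Fisher z-transforms: z1 = atanh(-0.52) = -0.576340, z2 = atanh(-0.36) = -0.376886; difference d = -0.199454
Var(d) = 1/222 + 1/43 = 0.0045045 + 0.0232558 = 0.0277603
z = d/√Var(d) = -0.199454 / √0.0277603 = -0.199454 / 0.166614 = -1.197

-1.197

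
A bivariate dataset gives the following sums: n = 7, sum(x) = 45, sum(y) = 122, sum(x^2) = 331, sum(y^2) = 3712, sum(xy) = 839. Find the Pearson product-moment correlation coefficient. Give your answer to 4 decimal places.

0.2127

Numerator: nΣxy − (Σx)(Σy) = 7·839 − (45)(122) = 383
Denominator: √[(nΣx²−(Σx)²)(nΣy²−(Σy)²)]
  nΣx²−(Σx)² = 7·331 − 2025 = 292;  nΣy²−(Σy)² = 7·3712 − 14884 = 11100
  √(292·11100) = √3241200 = 1800.3333
r = 383 / 1800.3333 = 0.2127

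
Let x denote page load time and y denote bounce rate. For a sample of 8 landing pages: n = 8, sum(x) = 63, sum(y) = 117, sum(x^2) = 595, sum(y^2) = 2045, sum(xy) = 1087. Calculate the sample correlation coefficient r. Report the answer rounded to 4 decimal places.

S_xy = nΣxy − ΣxΣy = 8·1087 − 63·117 = 8696 − 7371 = 1325
S_xx = nΣx² − (Σx)² = 8·595 − 63² = 4760 − 3969 = 791
S_yy = nΣy² − (Σy)² = 8·2045 − 117² = 16360 − 13689 = 2671
r = S_xy / √(S_xx·S_yy) = 1325 / √(791·2671) = 1325 / √2112761 = 1325 / 1453.5340 = 0.9116

0.9116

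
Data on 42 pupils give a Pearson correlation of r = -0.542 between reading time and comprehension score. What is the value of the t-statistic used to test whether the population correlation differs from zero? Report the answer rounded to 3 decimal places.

-4.079

1 − r² = 1 − 0.293764 = 0.706236;  √(1−r²) = 0.840378
√(n−2) = √40 = 6.324555
t = r·√(n−2)/√(1−r²) = -0.542 · 6.324555 / 0.840378 = -4.079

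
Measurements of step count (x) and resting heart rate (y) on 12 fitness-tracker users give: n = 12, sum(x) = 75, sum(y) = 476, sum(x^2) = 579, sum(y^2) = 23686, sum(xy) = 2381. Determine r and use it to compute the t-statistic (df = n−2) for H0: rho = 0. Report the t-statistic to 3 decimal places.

S_xy = nΣxy − ΣxΣy = 12·2381 − 75·476 = 28572 − 35700 = -7128
S_xx = nΣx² − (Σx)² = 12·579 − 75² = 6948 − 5625 = 1323
S_yy = nΣy² − (Σy)² = 12·23686 − 476² = 284232 − 226576 = 57656
r = S_xy / √(S_xx·S_yy) = -7128 / √(1323·57656) = -7128 / √76278888 = -7128 / 8733.7786 = -0.8161
t = r·√(n−2)/√(1−r²) = -0.8161·√10 / √(1−0.666019) = -2.580735 / 0.577911 = -4.466

-4.466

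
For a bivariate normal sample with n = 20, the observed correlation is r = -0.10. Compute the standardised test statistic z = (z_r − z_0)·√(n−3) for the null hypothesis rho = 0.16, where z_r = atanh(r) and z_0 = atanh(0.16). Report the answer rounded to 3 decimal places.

z_r = atanh(-0.10) = -0.100335,  z_0 = atanh(0.16) = 0.161387
SE = 1/√(n−3) = 1/√17 = 0.242536
z = (z_r − z_0)/SE = (-0.100335 − 0.161387) / 0.242536 = -0.261722 / 0.242536 = -1.079

-1.079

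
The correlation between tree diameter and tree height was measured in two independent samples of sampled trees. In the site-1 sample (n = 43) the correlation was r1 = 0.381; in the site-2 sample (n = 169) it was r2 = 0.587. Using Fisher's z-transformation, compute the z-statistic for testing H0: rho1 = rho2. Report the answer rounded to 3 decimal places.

-1.543

Fisher z-transforms: z1 = atanh(0.381) = 0.401229, z2 = atanh(0.587) = 0.673077; difference d = -0.271848
Var(d) = 1/40 + 1/166 = 0.0250000 + 0.0060241 = 0.0310241
z = d/√Var(d) = -0.271848 / √0.0310241 = -0.271848 / 0.176137 = -1.543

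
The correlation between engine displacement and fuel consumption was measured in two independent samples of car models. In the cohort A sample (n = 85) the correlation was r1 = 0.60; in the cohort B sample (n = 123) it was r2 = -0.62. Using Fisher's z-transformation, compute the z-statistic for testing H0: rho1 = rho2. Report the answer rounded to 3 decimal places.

z1 = atanh(0.60) = 0.693147,  z2 = atanh(-0.62) = -0.725005
SE = √(1/(n1−3) + 1/(n2−3)) = √(1/82 + 1/120) = √(0.0121951 + 0.0083333) = √0.0205284 = 0.143277
z = (z1 − z2)/SE = (0.693147 − (-0.725005)) / 0.143277 = 1.418152 / 0.143277 = 9.898

9.898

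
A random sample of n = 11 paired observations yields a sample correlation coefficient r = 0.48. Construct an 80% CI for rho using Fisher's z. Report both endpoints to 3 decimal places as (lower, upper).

z_r = atanh(0.48) = 0.522984;  SE = 1/√(n−3) = 1/√8 = 0.353553
z-limits: 0.522984 ± 1.282·0.353553 = 0.522984 ± 0.453255 = [0.069729, 0.976239]
ρ-limits: (tanh 0.069729, tanh 0.976239) = (0.070, 0.751)

(0.070, 0.751)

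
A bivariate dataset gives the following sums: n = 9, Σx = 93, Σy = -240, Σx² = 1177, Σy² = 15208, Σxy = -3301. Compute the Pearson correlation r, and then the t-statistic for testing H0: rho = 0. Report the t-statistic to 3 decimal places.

-1.960

S_xy = nΣxy − ΣxΣy = 9·(-3301) − 93·(-240) = -29709 − (-22320) = -7389
S_xx = nΣx² − (Σx)² = 9·1177 − 93² = 10593 − 8649 = 1944
S_yy = nΣy² − (Σy)² = 9·15208 − (-240)² = 136872 − 57600 = 79272
r = S_xy / √(S_xx·S_yy) = -7389 / √(1944·79272) = -7389 / √154104768 = -7389 / 12413.8942 = -0.5952
t = r·√(n−2)/√(1−r²) = -0.5952·√7 / √(1−0.354263) = -1.574751 / 0.803578 = -1.960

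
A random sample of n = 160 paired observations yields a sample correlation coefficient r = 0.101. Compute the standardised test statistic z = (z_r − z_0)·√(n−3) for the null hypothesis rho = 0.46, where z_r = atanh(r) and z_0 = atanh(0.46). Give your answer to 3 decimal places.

Fisher z: atanh(0.101) = 0.101346, atanh(0.46) = 0.497311
z = (z_r − z_0)·√(n−3) = (0.101346 − 0.497311)·√157 = -0.395965 · 12.529964 = -4.961

-4.961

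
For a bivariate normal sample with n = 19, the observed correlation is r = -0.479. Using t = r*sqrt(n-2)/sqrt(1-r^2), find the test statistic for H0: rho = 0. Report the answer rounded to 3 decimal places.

-2.250

1 − r² = 1 − 0.229441 = 0.770559;  √(1−r²) = 0.877815
√(n−2) = √17 = 4.123106
t = r·√(n−2)/√(1−r²) = -0.479 · 4.123106 / 0.877815 = -2.250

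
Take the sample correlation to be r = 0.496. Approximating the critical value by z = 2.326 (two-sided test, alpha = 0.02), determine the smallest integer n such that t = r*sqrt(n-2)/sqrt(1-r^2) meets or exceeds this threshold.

19

Need r·√(n−2)/√(1−r²) ≥ 2.326
√(n−2) ≥ 2.326·√(1−0.246016) / 0.496 = 2.326·0.868323 / 0.496 = 4.0720
n−2 ≥ 16.5812  ⇒  n ≥ 18.5812
Smallest integer n = 19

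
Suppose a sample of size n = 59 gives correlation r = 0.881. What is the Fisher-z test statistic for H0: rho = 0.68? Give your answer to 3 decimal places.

4.124

z_r = atanh(0.881) = 1.380218,  z_0 = atanh(0.68) = 0.829114
SE = 1/√(n−3) = 1/√56 = 0.133631
z = (z_r − z_0)/SE = (1.380218 − 0.829114) / 0.133631 = 0.551104 / 0.133631 = 4.124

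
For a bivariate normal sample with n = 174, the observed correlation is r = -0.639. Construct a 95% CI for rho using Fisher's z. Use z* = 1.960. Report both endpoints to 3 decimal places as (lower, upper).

z_r = atanh(-0.639) = -0.756482;  SE = 1/√(n−3) = 1/√171 = 0.076472
z-limits: -0.756482 ± 1.960·0.076472 = -0.756482 ± 0.149885 = [-0.906367, -0.606597]
ρ-limits: (tanh -0.906367, tanh -0.606597) = (-0.719, -0.542)

(-0.719, -0.542)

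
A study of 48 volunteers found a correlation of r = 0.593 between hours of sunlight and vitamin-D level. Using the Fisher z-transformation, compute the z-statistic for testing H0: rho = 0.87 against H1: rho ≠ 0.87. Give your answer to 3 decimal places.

-4.366

Fisher z: atanh(0.593) = 0.682281, atanh(0.87) = 1.333080
z = (z_r − z_0)·√(n−3) = (0.682281 − 1.333080)·√45 = -0.650799 · 6.708204 = -4.366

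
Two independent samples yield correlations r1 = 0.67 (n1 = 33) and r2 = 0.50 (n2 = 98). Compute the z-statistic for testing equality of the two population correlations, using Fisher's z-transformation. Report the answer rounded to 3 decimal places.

1.248

z1 = atanh(0.67) = 0.810743,  z2 = atanh(0.50) = 0.549306
SE = √(1/(n1−3) + 1/(n2−3)) = √(1/30 + 1/95) = √(0.0333333 + 0.0105263) = √0.0438596 = 0.209427
z = (z1 − z2)/SE = (0.810743 − 0.549306) / 0.209427 = 0.261437 / 0.209427 = 1.248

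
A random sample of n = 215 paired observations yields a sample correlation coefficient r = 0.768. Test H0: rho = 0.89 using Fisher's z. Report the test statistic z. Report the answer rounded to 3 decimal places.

Fisher z: atanh(0.768) = 1.015433, atanh(0.89) = 1.421926
z = (z_r − z_0)·√(n−3) = (1.015433 − 1.421926)·√212 = -0.406493 · 14.560220 = -5.919

-5.919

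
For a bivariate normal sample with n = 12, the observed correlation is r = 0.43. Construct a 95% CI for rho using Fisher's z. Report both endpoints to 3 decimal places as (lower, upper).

z_r = atanh(0.43) = 0.459897;  SE = 1/√(n−3) = 1/√9 = 0.333333
z-limits: 0.459897 ± 1.960·0.333333 = 0.459897 ± 0.653333 = [-0.193436, 1.113230]
ρ-limits: (tanh -0.193436, tanh 1.113230) = (-0.191, 0.805)

(-0.191, 0.805)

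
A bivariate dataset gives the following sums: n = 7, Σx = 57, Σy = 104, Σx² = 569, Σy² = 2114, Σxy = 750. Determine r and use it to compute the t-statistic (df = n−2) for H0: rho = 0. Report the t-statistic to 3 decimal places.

S_xy = nΣxy − ΣxΣy = 7·750 − 57·104 = 5250 − 5928 = -678
S_xx = nΣx² − (Σx)² = 7·569 − 57² = 3983 − 3249 = 734
S_yy = nΣy² − (Σy)² = 7·2114 − 104² = 14798 − 10816 = 3982
r = S_xy / √(S_xx·S_yy) = -678 / √(734·3982) = -678 / √2922788 = -678 / 1709.6163 = -0.3966
t = r·√(n−2)/√(1−r²) = -0.3966·√5 / √(1−0.157292) = -0.886825 / 0.917991 = -0.966

-0.966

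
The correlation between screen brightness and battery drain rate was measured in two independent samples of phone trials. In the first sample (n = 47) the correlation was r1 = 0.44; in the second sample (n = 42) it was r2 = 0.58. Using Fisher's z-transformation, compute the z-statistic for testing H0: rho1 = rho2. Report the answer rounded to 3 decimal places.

-0.865

z1 = atanh(0.44) = 0.472231,  z2 = atanh(0.58) = 0.662463
SE = √(1/(n1−3) + 1/(n2−3)) = √(1/44 + 1/39) = √(0.0227273 + 0.0256410) = √0.0483683 = 0.219928
z = (z1 − z2)/SE = (0.472231 − 0.662463) / 0.219928 = -0.190232 / 0.219928 = -0.865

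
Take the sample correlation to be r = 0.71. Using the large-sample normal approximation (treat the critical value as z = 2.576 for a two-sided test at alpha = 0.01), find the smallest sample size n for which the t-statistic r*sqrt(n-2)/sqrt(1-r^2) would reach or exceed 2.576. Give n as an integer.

9

r√(n−2)/√(1−r²) ≥ 2.576  ⇔  n−2 ≥ (2.576)²·(1−r²)/r²
(1−r²)/r² = (1−0.5041)/0.5041 = 0.9837
n ≥ 2 + 6.635776·0.9837 = 2 + 6.5276 = 8.5276
⌈8.5276⌉ = 9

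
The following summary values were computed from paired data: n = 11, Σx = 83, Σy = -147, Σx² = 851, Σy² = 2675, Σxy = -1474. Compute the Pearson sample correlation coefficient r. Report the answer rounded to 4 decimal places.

-0.9130

Numerator: nΣxy − (Σx)(Σy) = 11·(-1474) − (83)(-147) = -4013
Denominator: √[(nΣx²−(Σx)²)(nΣy²−(Σy)²)]
  nΣx²−(Σx)² = 11·851 − 6889 = 2472;  nΣy²−(Σy)² = 11·2675 − 21609 = 7816
  √(2472·7816) = √19321152 = 4395.5832
r = -4013 / 4395.5832 = -0.9130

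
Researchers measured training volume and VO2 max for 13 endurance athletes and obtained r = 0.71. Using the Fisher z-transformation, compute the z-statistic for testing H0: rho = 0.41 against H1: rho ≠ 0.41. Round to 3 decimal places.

1.428

Fisher z: atanh(0.71) = 0.887184, atanh(0.41) = 0.435611
z = (z_r − z_0)·√(n−3) = (0.887184 − 0.435611)·√10 = 0.451573 · 3.162278 = 1.428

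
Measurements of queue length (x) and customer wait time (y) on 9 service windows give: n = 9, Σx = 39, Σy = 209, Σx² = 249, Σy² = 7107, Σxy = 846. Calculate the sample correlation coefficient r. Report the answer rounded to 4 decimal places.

-0.1405

S_xy = nΣxy − ΣxΣy = 9·846 − 39·209 = 7614 − 8151 = -537
S_xx = nΣx² − (Σx)² = 9·249 − 39² = 2241 − 1521 = 720
S_yy = nΣy² − (Σy)² = 9·7107 − 209² = 63963 − 43681 = 20282
r = S_xy / √(S_xx·S_yy) = -537 / √(720·20282) = -537 / √14603040 = -537 / 3821.3924 = -0.1405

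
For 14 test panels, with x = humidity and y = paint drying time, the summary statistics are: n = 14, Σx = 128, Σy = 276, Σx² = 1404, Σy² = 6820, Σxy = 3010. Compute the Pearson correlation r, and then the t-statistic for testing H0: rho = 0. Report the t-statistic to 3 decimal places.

5.764

S_xy = nΣxy − ΣxΣy = 14·3010 − 128·276 = 42140 − 35328 = 6812
S_xx = nΣx² − (Σx)² = 14·1404 − 128² = 19656 − 16384 = 3272
S_yy = nΣy² − (Σy)² = 14·6820 − 276² = 95480 − 76176 = 19304
r = S_xy / √(S_xx·S_yy) = 6812 / √(3272·19304) = 6812 / √63162688 = 6812 / 7947.4957 = 0.8571
t = r·√(n−2)/√(1−r²) = 0.8571·√12 / √(1−0.734620) = 2.969081 / 0.515150 = 5.764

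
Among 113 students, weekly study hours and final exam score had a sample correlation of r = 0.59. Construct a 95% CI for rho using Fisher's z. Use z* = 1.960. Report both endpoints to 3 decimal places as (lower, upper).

z_r = atanh(0.59) = 0.677666;  SE = 1/√(n−3) = 1/√110 = 0.095346
z-limits: 0.677666 ± 1.960·0.095346 = 0.677666 ± 0.186878 = [0.490788, 0.864544]
ρ-limits: (tanh 0.490788, tanh 0.864544) = (0.455, 0.699)

(0.455, 0.699)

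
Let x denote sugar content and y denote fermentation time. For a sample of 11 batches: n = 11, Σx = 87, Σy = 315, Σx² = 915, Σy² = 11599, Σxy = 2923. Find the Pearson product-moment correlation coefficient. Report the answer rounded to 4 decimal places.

0.5643

S_xy = nΣxy − ΣxΣy = 11·2923 − 87·315 = 32153 − 27405 = 4748
S_xx = nΣx² − (Σx)² = 11·915 − 87² = 10065 − 7569 = 2496
S_yy = nΣy² − (Σy)² = 11·11599 − 315² = 127589 − 99225 = 28364
r = S_xy / √(S_xx·S_yy) = 4748 / √(2496·28364) = 4748 / √70796544 = 4748 / 8414.0682 = 0.5643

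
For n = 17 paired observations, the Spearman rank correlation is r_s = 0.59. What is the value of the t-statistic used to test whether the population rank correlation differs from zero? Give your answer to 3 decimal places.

1 − r_s² = 1 − 0.3481 = 0.6519;  √(1−r_s²) = 0.807403
√(n−2) = √15 = 3.872983
t = r_s·√(n−2)/√(1−r_s²) = 0.59 · 3.872983 / 0.807403 = 2.830

2.830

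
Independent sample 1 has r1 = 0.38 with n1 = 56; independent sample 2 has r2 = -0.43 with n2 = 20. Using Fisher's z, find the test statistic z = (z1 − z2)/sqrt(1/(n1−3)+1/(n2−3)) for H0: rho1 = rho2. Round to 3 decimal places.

3.085

z1 = atanh(0.38) = 0.400060,  z2 = atanh(-0.43) = -0.459897
SE = √(1/(n1−3) + 1/(n2−3)) = √(1/53 + 1/17) = √(0.0188679 + 0.0588235) = √0.0776914 = 0.278732
z = (z1 − z2)/SE = (0.400060 − (-0.459897)) / 0.278732 = 0.859957 / 0.278732 = 3.085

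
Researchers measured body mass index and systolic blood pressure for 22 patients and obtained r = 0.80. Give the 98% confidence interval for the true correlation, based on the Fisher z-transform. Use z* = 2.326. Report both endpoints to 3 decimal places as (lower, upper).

z_r = atanh(0.80) = 1.098612;  SE = 1/√(n−3) = 1/√19 = 0.229416
z-limits: 1.098612 ± 2.326·0.229416 = 1.098612 ± 0.533622 = [0.564990, 1.632234]
ρ-limits: (tanh 0.564990, tanh 1.632234) = (0.512, 0.926)

(0.512, 0.926)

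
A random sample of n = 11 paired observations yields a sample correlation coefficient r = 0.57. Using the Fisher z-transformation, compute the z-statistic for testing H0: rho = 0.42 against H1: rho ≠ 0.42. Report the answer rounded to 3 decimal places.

0.565

z_r = atanh(0.57) = 0.647523,  z_0 = atanh(0.42) = 0.447692
SE = 1/√(n−3) = 1/√8 = 0.353553
z = (z_r − z_0)/SE = (0.647523 − 0.447692) / 0.353553 = 0.199831 / 0.353553 = 0.565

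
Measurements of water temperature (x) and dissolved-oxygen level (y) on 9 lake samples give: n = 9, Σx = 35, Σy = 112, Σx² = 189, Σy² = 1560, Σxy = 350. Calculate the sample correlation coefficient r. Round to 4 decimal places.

-0.9125

Numerator: nΣxy − (Σx)(Σy) = 9·350 − (35)(112) = -770
Denominator: √[(nΣx²−(Σx)²)(nΣy²−(Σy)²)]
  nΣx²−(Σx)² = 9·189 − 1225 = 476;  nΣy²−(Σy)² = 9·1560 − 12544 = 1496
  √(476·1496) = √712096 = 843.8578
r = -770 / 843.8578 = -0.9125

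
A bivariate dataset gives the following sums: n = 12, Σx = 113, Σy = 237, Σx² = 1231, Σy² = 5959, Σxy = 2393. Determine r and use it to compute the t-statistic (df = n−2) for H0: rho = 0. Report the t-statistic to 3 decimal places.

1.178

S_xy = nΣxy − ΣxΣy = 12·2393 − 113·237 = 28716 − 26781 = 1935
S_xx = nΣx² − (Σx)² = 12·1231 − 113² = 14772 − 12769 = 2003
S_yy = nΣy² − (Σy)² = 12·5959 − 237² = 71508 − 56169 = 15339
r = S_xy / √(S_xx·S_yy) = 1935 / √(2003·15339) = 1935 / √30724017 = 1935 / 5542.9249 = 0.3491
t = r·√(n−2)/√(1−r²) = 0.3491·√10 / √(1−0.121871) = 1.103951 / 0.937085 = 1.178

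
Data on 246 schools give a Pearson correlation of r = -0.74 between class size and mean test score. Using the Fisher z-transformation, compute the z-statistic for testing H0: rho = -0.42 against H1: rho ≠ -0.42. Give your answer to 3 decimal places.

-7.838

z_r = atanh(-0.74) = -0.950479,  z_0 = atanh(-0.42) = -0.447692
SE = 1/√(n−3) = 1/√243 = 0.064150
z = (z_r − z_0)/SE = (-0.950479 − (-0.447692)) / 0.064150 = -0.502787 / 0.064150 = -7.838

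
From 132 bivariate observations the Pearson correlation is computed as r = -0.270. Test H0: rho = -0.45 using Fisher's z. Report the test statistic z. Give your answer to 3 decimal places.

2.361

z_r = atanh(-0.270) = -0.276864,  z_0 = atanh(-0.45) = -0.484700
SE = 1/√(n−3) = 1/√129 = 0.088045
z = (z_r − z_0)/SE = (-0.276864 − (-0.484700)) / 0.088045 = 0.207836 / 0.088045 = 2.361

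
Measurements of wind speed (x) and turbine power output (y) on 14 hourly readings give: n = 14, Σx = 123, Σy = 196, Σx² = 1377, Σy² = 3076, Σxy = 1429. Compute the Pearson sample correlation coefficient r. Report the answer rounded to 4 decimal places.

-0.9341

Numerator: nΣxy − (Σx)(Σy) = 14·1429 − (123)(196) = -4102
Denominator: √[(nΣx²−(Σx)²)(nΣy²−(Σy)²)]
  nΣx²−(Σx)² = 14·1377 − 15129 = 4149;  nΣy²−(Σy)² = 14·3076 − 38416 = 4648
  √(4149·4648) = √19284552 = 4391.4180
r = -4102 / 4391.4180 = -0.9341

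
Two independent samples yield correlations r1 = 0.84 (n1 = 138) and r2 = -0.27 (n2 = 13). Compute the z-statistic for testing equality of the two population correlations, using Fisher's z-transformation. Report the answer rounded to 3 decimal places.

Fisher z-transforms: z1 = atanh(0.84) = 1.221174, z2 = atanh(-0.27) = -0.276864; difference d = 1.498038
Var(d) = 1/135 + 1/10 = 0.0074074 + 0.1000000 = 0.1074074
z = d/√Var(d) = 1.498038 / √0.1074074 = 1.498038 / 0.327731 = 4.571

4.571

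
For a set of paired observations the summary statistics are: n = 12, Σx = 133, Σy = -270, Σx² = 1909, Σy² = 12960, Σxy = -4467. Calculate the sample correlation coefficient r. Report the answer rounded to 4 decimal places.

S_xy = nΣxy − ΣxΣy = 12·(-4467) − 133·(-270) = -53604 − (-35910) = -17694
S_xx = nΣx² − (Σx)² = 12·1909 − 133² = 22908 − 17689 = 5219
S_yy = nΣy² − (Σy)² = 12·12960 − (-270)² = 155520 − 72900 = 82620
r = S_xy / √(S_xx·S_yy) = -17694 / √(5219·82620) = -17694 / √431193780 = -17694 / 20765.2060 = -0.8521

-0.8521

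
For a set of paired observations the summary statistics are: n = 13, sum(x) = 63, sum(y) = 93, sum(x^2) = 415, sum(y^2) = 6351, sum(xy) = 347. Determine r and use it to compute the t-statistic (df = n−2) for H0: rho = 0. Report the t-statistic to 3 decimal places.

S_xy = nΣxy − ΣxΣy = 13·347 − 63·93 = 4511 − 5859 = -1348
S_xx = nΣx² − (Σx)² = 13·415 − 63² = 5395 − 3969 = 1426
S_yy = nΣy² − (Σy)² = 13·6351 − 93² = 82563 − 8649 = 73914
r = S_xy / √(S_xx·S_yy) = -1348 / √(1426·73914) = -1348 / √105401364 = -1348 / 10266.5166 = -0.1313
t = r·√(n−2)/√(1−r²) = -0.1313·√11 / √(1−0.017240) = -0.435473 / 0.991343 = -0.439

-0.439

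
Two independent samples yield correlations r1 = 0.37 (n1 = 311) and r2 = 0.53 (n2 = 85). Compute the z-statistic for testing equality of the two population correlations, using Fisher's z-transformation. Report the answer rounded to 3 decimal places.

z1 = atanh(0.37) = 0.388423,  z2 = atanh(0.53) = 0.590145
SE = √(1/(n1−3) + 1/(n2−3)) = √(1/308 + 1/82) = √(0.0032468 + 0.0121951) = √0.0154419 = 0.124265
z = (z1 − z2)/SE = (0.388423 − 0.590145) / 0.124265 = -0.201722 / 0.124265 = -1.623

-1.623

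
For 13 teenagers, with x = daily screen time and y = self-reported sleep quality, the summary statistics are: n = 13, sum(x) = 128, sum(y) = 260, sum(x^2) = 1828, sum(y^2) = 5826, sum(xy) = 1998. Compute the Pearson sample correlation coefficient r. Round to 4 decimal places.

-0.9427

S_xy = nΣxy − ΣxΣy = 13·1998 − 128·260 = 25974 − 33280 = -7306
S_xx = nΣx² − (Σx)² = 13·1828 − 128² = 23764 − 16384 = 7380
S_yy = nΣy² − (Σy)² = 13·5826 − 260² = 75738 − 67600 = 8138
r = S_xy / √(S_xx·S_yy) = -7306 / √(7380·8138) = -7306 / √60058440 = -7306 / 7749.7381 = -0.9427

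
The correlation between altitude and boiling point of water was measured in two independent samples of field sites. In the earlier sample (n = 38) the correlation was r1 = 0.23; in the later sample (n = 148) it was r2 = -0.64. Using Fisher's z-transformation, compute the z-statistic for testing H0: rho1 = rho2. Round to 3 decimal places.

Fisher z-transforms: z1 = atanh(0.23) = 0.234189, z2 = atanh(-0.64) = -0.758174; difference d = 0.992363
Var(d) = 1/35 + 1/145 = 0.0285714 + 0.0068966 = 0.0354680
z = d/√Var(d) = 0.992363 / √0.0354680 = 0.992363 / 0.188329 = 5.269

5.269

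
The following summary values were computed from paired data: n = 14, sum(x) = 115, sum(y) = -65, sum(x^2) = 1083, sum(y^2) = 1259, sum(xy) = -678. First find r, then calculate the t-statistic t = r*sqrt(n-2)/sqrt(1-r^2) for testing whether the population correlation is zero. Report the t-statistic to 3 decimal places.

-1.493

S_xy = nΣxy − ΣxΣy = 14·(-678) − 115·(-65) = -9492 − (-7475) = -2017
S_xx = nΣx² − (Σx)² = 14·1083 − 115² = 15162 − 13225 = 1937
S_yy = nΣy² − (Σy)² = 14·1259 − (-65)² = 17626 − 4225 = 13401
r = S_xy / √(S_xx·S_yy) = -2017 / √(1937·13401) = -2017 / √25957737 = -2017 / 5094.8736 = -0.3959
t = r·√(n−2)/√(1−r²) = -0.3959·√12 / √(1−0.156737) = -1.371438 / 0.918294 = -1.493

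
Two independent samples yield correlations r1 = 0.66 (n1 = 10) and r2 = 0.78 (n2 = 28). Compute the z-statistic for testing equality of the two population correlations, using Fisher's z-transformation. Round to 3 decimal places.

z1 = atanh(0.66) = 0.792814,  z2 = atanh(0.78) = 1.045371
SE = √(1/(n1−3) + 1/(n2−3)) = √(1/7 + 1/25) = √(0.1428571 + 0.0400000) = √0.1828571 = 0.427618
z = (z1 − z2)/SE = (0.792814 − 1.045371) / 0.427618 = -0.252557 / 0.427618 = -0.591

-0.591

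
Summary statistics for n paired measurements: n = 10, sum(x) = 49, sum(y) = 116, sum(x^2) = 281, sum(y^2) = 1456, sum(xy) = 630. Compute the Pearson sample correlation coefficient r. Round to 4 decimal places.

S_xy = nΣxy − ΣxΣy = 10·630 − 49·116 = 6300 − 5684 = 616
S_xx = nΣx² − (Σx)² = 10·281 − 49² = 2810 − 2401 = 409
S_yy = nΣy² − (Σy)² = 10·1456 − 116² = 14560 − 13456 = 1104
r = S_xy / √(S_xx·S_yy) = 616 / √(409·1104) = 616 / √451536 = 616 / 671.9643 = 0.9167

0.9167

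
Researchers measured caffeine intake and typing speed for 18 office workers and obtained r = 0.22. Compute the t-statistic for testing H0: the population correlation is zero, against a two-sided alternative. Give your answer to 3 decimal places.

t = r·√(n−2) / √(1−r²) with r = 0.22, n = 18
  = 0.22·√16 / √(1 − 0.0484)
  = 0.22·4.000000 / 0.975500
  = 0.880000 / 0.975500 = 0.902

0.902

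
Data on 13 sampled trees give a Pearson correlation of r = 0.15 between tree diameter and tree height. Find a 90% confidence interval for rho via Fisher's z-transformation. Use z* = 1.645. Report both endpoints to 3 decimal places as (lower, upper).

(-0.353, 0.586)

Fisher z: z_r = atanh(r) = ½·ln((1+0.15)/(1−0.15)) = 0.151140
SE(z) = 1/√(n−3) = 1/√10 = 0.316228
90% ⇒ z* = 1.645; margin = 1.645·0.316228 = 0.520195
CI on z-scale: (-0.369055, 0.671335)
Back-transform: tanh(-0.369055) = -0.353165, tanh(0.671335) = 0.585857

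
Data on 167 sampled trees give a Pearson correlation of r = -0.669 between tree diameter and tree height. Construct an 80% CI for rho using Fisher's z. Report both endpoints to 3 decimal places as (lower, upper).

(-0.721, -0.610)

z_r = atanh(-0.669) = -0.808931;  SE = 1/√(n−3) = 1/√164 = 0.078087
z-limits: -0.808931 ± 1.282·0.078087 = -0.808931 ± 0.100108 = [-0.909039, -0.708823]
ρ-limits: (tanh -0.909039, tanh -0.708823) = (-0.721, -0.610)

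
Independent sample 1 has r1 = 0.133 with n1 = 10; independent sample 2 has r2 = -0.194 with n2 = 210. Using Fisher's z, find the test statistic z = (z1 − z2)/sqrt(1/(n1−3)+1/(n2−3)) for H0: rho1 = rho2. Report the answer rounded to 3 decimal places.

0.859

Fisher z-transforms: z1 = atanh(0.133) = 0.133793, z2 = atanh(-0.194) = -0.196490; difference d = 0.330283
Var(d) = 1/7 + 1/207 = 0.1428571 + 0.0048309 = 0.1476880
z = d/√Var(d) = 0.330283 / √0.1476880 = 0.330283 / 0.384302 = 0.859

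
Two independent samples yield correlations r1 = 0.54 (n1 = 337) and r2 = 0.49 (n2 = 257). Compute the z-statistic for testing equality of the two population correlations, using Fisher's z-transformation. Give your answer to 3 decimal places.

z1 = atanh(0.54) = 0.604156,  z2 = atanh(0.49) = 0.536060
SE = √(1/(n1−3) + 1/(n2−3)) = √(1/334 + 1/254) = √(0.0029940 + 0.0039370) = √0.0069310 = 0.083253
z = (z1 − z2)/SE = (0.604156 − 0.536060) / 0.083253 = 0.068096 / 0.083253 = 0.818

0.818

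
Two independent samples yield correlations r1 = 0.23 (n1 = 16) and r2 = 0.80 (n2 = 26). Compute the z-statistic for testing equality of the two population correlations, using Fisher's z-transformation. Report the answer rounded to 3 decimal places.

-2.491

z1 = atanh(0.23) = 0.234189,  z2 = atanh(0.80) = 1.098612
SE = √(1/(n1−3) + 1/(n2−3)) = √(1/13 + 1/23) = √(0.0769231 + 0.0434783) = √0.1204014 = 0.346989
z = (z1 − z2)/SE = (0.234189 − 1.098612) / 0.346989 = -0.864423 / 0.346989 = -2.491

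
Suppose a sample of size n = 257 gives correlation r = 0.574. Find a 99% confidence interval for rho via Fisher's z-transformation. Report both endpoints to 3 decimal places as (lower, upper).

z_r = atanh(0.574) = 0.653468;  SE = 1/√(n−3) = 1/√254 = 0.062746
z-limits: 0.653468 ± 2.576·0.062746 = 0.653468 ± 0.161634 = [0.491834, 0.815102]
ρ-limits: (tanh 0.491834, tanh 0.815102) = (0.456, 0.672)

(0.456, 0.672)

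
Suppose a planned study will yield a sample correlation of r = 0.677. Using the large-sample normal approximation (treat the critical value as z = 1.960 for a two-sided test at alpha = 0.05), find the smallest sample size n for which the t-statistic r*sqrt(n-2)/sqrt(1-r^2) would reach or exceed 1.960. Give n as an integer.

7

Need r·√(n−2)/√(1−r²) ≥ 1.960
√(n−2) ≥ 1.960·√(1−0.458329) / 0.677 = 1.960·0.735983 / 0.677 = 2.1308
n−2 ≥ 4.5403  ⇒  n ≥ 6.5403
Smallest integer n = 7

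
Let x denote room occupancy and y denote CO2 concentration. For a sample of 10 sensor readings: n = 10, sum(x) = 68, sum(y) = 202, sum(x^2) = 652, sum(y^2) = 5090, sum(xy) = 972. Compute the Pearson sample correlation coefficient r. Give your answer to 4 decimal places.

S_xy = nΣxy − ΣxΣy = 10·972 − 68·202 = 9720 − 13736 = -4016
S_xx = nΣx² − (Σx)² = 10·652 − 68² = 6520 − 4624 = 1896
S_yy = nΣy² − (Σy)² = 10·5090 − 202² = 50900 − 40804 = 10096
r = S_xy / √(S_xx·S_yy) = -4016 / √(1896·10096) = -4016 / √19142016 = -4016 / 4375.1590 = -0.9179

-0.9179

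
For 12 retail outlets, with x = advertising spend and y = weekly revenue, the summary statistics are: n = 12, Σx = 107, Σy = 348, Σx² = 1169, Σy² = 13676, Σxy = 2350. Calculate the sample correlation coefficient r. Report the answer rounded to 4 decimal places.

-0.8580

Numerator: nΣxy − (Σx)(Σy) = 12·2350 − (107)(348) = -9036
Denominator: √[(nΣx²−(Σx)²)(nΣy²−(Σy)²)]
  nΣx²−(Σx)² = 12·1169 − 11449 = 2579;  nΣy²−(Σy)² = 12·13676 − 121104 = 43008
  √(2579·43008) = √110917632 = 10531.7440
r = -9036 / 10531.7440 = -0.8580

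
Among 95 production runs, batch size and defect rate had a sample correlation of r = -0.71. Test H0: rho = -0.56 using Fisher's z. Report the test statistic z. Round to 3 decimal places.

Fisher z: atanh(-0.71) = -0.887184, atanh(-0.56) = -0.632833
z = (z_r − z_0)·√(n−3) = (-0.887184 − (-0.632833))·√92 = -0.254351 · 9.591663 = -2.440

-2.440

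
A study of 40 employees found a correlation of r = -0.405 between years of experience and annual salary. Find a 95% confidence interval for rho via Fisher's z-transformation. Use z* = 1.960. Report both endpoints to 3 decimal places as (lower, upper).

Fisher z: z_r = atanh(r) = ½·ln((1+(-0.405))/(1−(-0.405))) = -0.429616
SE(z) = 1/√(n−3) = 1/√37 = 0.164399
95% ⇒ z* = 1.960; margin = 1.960·0.164399 = 0.322222
CI on z-scale: (-0.751838, -0.107394)
Back-transform: tanh(-0.751838) = -0.636244, tanh(-0.107394) = -0.106983

(-0.636, -0.107)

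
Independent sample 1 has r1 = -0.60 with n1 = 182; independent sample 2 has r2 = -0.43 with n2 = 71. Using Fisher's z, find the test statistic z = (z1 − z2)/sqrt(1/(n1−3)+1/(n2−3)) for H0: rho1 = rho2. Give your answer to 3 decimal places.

-1.637

Fisher z-transforms: z1 = atanh(-0.60) = -0.693147, z2 = atanh(-0.43) = -0.459897; difference d = -0.233250
Var(d) = 1/179 + 1/68 = 0.0055866 + 0.0147059 = 0.0202925
z = d/√Var(d) = -0.233250 / √0.0202925 = -0.233250 / 0.142452 = -1.637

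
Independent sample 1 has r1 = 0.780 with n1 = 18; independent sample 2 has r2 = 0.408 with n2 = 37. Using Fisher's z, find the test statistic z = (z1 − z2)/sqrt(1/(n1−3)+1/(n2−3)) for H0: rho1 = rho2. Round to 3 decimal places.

1.975

Fisher z-transforms: z1 = atanh(0.780) = 1.045371, z2 = atanh(0.408) = 0.433209; difference d = 0.612162
Var(d) = 1/15 + 1/34 = 0.0666667 + 0.0294118 = 0.0960785
z = d/√Var(d) = 0.612162 / √0.0960785 = 0.612162 / 0.309965 = 1.975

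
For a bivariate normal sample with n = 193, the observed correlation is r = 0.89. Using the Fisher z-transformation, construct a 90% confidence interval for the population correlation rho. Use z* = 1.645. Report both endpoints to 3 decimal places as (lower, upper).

(0.862, 0.912)

z_r = atanh(0.89) = 1.421926;  SE = 1/√(n−3) = 1/√190 = 0.072548
z-limits: 1.421926 ± 1.645·0.072548 = 1.421926 ± 0.119341 = [1.302585, 1.541267]
ρ-limits: (tanh 1.302585, tanh 1.541267) = (0.862, 0.912)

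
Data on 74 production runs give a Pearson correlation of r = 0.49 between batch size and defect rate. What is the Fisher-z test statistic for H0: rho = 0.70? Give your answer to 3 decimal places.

-2.791

z_r = atanh(0.49) = 0.536060,  z_0 = atanh(0.70) = 0.867301
SE = 1/√(n−3) = 1/√71 = 0.118678
z = (z_r − z_0)/SE = (0.536060 − 0.867301) / 0.118678 = -0.331241 / 0.118678 = -2.791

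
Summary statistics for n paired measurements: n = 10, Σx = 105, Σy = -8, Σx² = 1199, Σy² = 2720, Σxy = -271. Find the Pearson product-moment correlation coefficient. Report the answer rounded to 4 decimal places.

-0.3654

Numerator: nΣxy − (Σx)(Σy) = 10·(-271) − (105)(-8) = -1870
Denominator: √[(nΣx²−(Σx)²)(nΣy²−(Σy)²)]
  nΣx²−(Σx)² = 10·1199 − 11025 = 965;  nΣy²−(Σy)² = 10·2720 − 64 = 27136
  √(965·27136) = √26186240 = 5117.2493
r = -1870 / 5117.2493 = -0.3654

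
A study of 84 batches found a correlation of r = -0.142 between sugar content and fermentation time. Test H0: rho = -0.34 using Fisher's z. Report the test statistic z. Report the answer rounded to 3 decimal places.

z_r = atanh(-0.142) = -0.142966,  z_0 = atanh(-0.34) = -0.354093
SE = 1/√(n−3) = 1/√81 = 0.111111
z = (z_r − z_0)/SE = (-0.142966 − (-0.354093)) / 0.111111 = 0.211127 / 0.111111 = 1.900

1.900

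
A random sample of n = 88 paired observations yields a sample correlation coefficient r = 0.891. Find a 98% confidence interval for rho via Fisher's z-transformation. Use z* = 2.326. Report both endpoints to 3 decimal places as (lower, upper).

(0.826, 0.933)

z_r = atanh(0.891) = 1.426757;  SE = 1/√(n−3) = 1/√85 = 0.108465
z-limits: 1.426757 ± 2.326·0.108465 = 1.426757 ± 0.252290 = [1.174467, 1.679047]
ρ-limits: (tanh 1.174467, tanh 1.679047) = (0.826, 0.933)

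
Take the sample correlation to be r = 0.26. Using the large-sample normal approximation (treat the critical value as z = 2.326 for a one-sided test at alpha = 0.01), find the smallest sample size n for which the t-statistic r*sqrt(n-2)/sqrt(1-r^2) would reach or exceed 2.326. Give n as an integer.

r√(n−2)/√(1−r²) ≥ 2.326  ⇔  n−2 ≥ (2.326)²·(1−r²)/r²
(1−r²)/r² = (1−0.0676)/0.0676 = 13.7929
n ≥ 2 + 5.410276·13.7929 = 2 + 74.6234 = 76.6234
⌈76.6234⌉ = 77

77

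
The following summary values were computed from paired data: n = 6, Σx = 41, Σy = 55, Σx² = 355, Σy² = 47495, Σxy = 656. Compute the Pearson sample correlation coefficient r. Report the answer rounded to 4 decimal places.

0.1494

Numerator: nΣxy − (Σx)(Σy) = 6·656 − (41)(55) = 1681
Denominator: √[(nΣx²−(Σx)²)(nΣy²−(Σy)²)]
  nΣx²−(Σx)² = 6·355 − 1681 = 449;  nΣy²−(Σy)² = 6·47495 − 3025 = 281945
  √(449·281945) = √126593305 = 11251.3690
r = 1681 / 11251.3690 = 0.1494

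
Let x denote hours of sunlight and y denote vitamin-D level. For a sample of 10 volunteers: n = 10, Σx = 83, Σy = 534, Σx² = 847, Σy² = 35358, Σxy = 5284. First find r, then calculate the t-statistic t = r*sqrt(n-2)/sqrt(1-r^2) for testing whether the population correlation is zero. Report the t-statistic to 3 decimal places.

4.037

Numerator: nΣxy − (Σx)(Σy) = 10·5284 − (83)(534) = 8518
Denominator: √[(nΣx²−(Σx)²)(nΣy²−(Σy)²)]
  nΣx²−(Σx)² = 10·847 − 6889 = 1581;  nΣy²−(Σy)² = 10·35358 − 285156 = 68424
  √(1581·68424) = √108178344 = 10400.8819
r = 8518 / 10400.8819 = 0.8190
t = r·√(n−2)/√(1−r²) = 0.8190·√8 / √(1−0.670761) = 2.316482 / 0.573794 = 4.037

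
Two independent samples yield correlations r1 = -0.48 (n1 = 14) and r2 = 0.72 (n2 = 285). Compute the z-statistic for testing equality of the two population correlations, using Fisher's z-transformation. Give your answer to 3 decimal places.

Fisher z-transforms: z1 = atanh(-0.48) = -0.522984, z2 = atanh(0.72) = 0.907645; difference d = -1.430629
Var(d) = 1/11 + 1/282 = 0.0909091 + 0.0035461 = 0.0944552
z = d/√Var(d) = -1.430629 / √0.0944552 = -1.430629 / 0.307336 = -4.655

-4.655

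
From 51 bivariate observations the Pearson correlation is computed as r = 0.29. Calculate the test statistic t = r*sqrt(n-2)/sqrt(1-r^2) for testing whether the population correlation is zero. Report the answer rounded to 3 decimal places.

t = r·√(n−2) / √(1−r²) with r = 0.29, n = 51
  = 0.29·√49 / √(1 − 0.0841)
  = 0.29·7.000000 / 0.957027
  = 2.030000 / 0.957027 = 2.121

2.121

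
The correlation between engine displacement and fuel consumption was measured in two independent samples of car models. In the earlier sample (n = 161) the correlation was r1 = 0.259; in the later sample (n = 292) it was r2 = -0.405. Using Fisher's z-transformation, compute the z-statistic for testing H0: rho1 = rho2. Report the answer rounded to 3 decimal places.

Fisher z-transforms: z1 = atanh(0.259) = 0.265036, z2 = atanh(-0.405) = -0.429616; difference d = 0.694652
Var(d) = 1/158 + 1/289 = 0.0063291 + 0.0034602 = 0.0097893
z = d/√Var(d) = 0.694652 / √0.0097893 = 0.694652 / 0.098941 = 7.021

7.021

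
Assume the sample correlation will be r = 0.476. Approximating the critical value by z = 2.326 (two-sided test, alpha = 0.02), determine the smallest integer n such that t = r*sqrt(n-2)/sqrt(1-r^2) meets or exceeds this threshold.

21

r√(n−2)/√(1−r²) ≥ 2.326  ⇔  n−2 ≥ (2.326)²·(1−r²)/r²
(1−r²)/r² = (1−0.226576)/0.226576 = 3.4135
n ≥ 2 + 5.410276·3.4135 = 2 + 18.4680 = 20.4680
⌈20.4680⌉ = 21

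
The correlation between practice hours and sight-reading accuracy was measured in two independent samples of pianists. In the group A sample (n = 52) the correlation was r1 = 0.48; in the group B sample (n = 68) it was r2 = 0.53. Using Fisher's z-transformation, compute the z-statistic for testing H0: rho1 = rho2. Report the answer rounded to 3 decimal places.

z1 = atanh(0.48) = 0.522984,  z2 = atanh(0.53) = 0.590145
SE = √(1/(n1−3) + 1/(n2−3)) = √(1/49 + 1/65) = √(0.0204082 + 0.0153846) = √0.0357928 = 0.189190
z = (z1 − z2)/SE = (0.522984 − 0.590145) / 0.189190 = -0.067161 / 0.189190 = -0.355

-0.355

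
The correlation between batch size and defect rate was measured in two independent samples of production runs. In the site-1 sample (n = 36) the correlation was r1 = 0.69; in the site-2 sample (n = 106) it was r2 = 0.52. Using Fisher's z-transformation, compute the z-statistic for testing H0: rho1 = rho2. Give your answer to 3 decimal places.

Fisher z-transforms: z1 = atanh(0.69) = 0.847956, z2 = atanh(0.52) = 0.576340; difference d = 0.271616
Var(d) = 1/33 + 1/103 = 0.0303030 + 0.0097087 = 0.0400117
z = d/√Var(d) = 0.271616 / √0.0400117 = 0.271616 / 0.200029 = 1.358

1.358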